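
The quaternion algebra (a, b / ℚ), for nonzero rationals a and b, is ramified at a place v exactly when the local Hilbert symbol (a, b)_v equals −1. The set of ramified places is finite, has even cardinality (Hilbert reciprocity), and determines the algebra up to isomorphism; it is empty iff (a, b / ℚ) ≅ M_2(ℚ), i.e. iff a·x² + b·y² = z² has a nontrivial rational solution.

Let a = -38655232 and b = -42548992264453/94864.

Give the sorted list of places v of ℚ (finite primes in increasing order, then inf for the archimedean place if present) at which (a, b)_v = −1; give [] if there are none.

[2, 11, 17, 23, 37, 41, 53, inf]

Mod squares: a ≡ -150997, b ≡ -26338933. Check v ∈ {∞, 2, 7, 11, 17, 23, 31, 37, 41, 53}.
v=17: a=17^0·(≡14), b=17^1·(≡5) mod 17; (14|17)=-1, (5|17)=-1; (−1)^{0·1·8}·(-1)^1·(-1)^0 = -1.
v=2: v_2(a)=8, v_2(b)=-4; units ≡ 3, 3 (mod 8); ε·ε+αω+βω = 1·1+8·1+-4·1 ≡ 1  ⇒  (a,b)_2 = -1.
v=37: a=37^1·(≡33), b=37^0·(≡29) mod 37; (33|37)=+1, (29|37)=-1; (−1)^{1·0·18}·(+1)^0·(-1)^1 = -1.
v=53: a=53^1·(≡42), b=53^1·(≡32) mod 53; (42|53)=+1, (32|53)=-1; (−1)^{1·1·26}·(+1)^1·(-1)^1 = -1.
v=11: a=11^1·(≡3), b=11^-2·(≡6) mod 11; (3|11)=+1, (6|11)=-1; (−1)^{1·-2·5}·(+1)^-2·(-1)^1 = -1.
v=∞: -150997 < 0 and -26338933 < 0  ⇒  (a,b)_∞ = -1.
v=31: a=31^0·(≡1), b=31^3·(≡1) mod 31; (1|31)=+1, (1|31)=+1; (−1)^{0·3·15}·(+1)^3·(+1)^0 = +1.
v=7: a=7^1·(≡5), b=7^-2·(≡1) mod 7; (5|7)=-1, (1|7)=+1; (−1)^{1·-2·3}·(-1)^-2·(+1)^1 = +1.
v=41: a=41^0·(≡19), b=41^3·(≡4) mod 41; (19|41)=-1, (4|41)=+1; (−1)^{0·3·20}·(-1)^3·(+1)^0 = -1.
v=23: a=23^0·(≡17), b=23^1·(≡20) mod 23; (17|23)=-1, (20|23)=-1; (−1)^{0·1·11}·(-1)^1·(-1)^0 = -1.
(-150997, -26338933 / ℚ) ramifies at {2, 11, 17, 23, 37, 41, 53, ∞}: a division algebra.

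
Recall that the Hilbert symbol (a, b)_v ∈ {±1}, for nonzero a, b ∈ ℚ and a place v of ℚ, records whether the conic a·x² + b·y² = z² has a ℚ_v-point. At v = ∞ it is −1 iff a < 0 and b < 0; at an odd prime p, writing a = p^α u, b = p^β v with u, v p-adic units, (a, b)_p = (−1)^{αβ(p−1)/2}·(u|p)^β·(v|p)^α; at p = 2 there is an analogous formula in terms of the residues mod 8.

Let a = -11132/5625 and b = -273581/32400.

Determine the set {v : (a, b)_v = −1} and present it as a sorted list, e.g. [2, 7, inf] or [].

[7, 17, 19, inf]

(a, b) ≡ (-23, -2261) mod (ℚ^×)²; places V = {2, 3, 5, 7, 11, 17, 19, 23, ∞}.
(a,b)_17: α=0, u≡7; β=1, v≡14 (mod 17); (7|17)=-1, (14|17)=-1; sign (−1)^0·-1^1·-1^0 = -1.
(a,b)_23: α=1, u≡7; β=0, v≡6 (mod 23); (7|23)=-1, (6|23)=+1; sign (−1)^0·-1^0·+1^1 = +1.
(a,b)_11: α=2, u≡10; β=2, v≡1 (mod 11); (10|11)=-1, (1|11)=+1; sign (−1)^0·-1^2·+1^2 = +1.
(a,b)_2: α=2, β=-4; u≡1, v≡3 (mod 8); ε(u)ε(v)=0·1, αω(v)=2·1, βω(u)=-4·0; sum ≡ 0  ⇒  +1.
(a,b)_5: α=-4, u≡2; β=-2, v≡4 (mod 5); (2|5)=-1, (4|5)=+1; sign (−1)^0·-1^-2·+1^-4 = +1.
(a,b)_7: α=0, u≡3; β=1, v≡3 (mod 7); (3|7)=-1, (3|7)=-1; sign (−1)^0·-1^1·-1^0 = -1.
(a,b)_3: α=-2, u≡1; β=-4, v≡1 (mod 3); (1|3)=+1, (1|3)=+1; sign (−1)^0·+1^-4·+1^-2 = +1.
(a,b)_∞: sgn(-23)=−, sgn(-2261)=−, so -1.
(a,b)_19: α=0, u≡2; β=1, v≡12 (mod 19); (2|19)=-1, (12|19)=-1; sign (−1)^0·-1^1·-1^0 = -1.
Ram(-23, -2261) = {7, 17, 19, ∞}; no ℚ_7-point on the conic.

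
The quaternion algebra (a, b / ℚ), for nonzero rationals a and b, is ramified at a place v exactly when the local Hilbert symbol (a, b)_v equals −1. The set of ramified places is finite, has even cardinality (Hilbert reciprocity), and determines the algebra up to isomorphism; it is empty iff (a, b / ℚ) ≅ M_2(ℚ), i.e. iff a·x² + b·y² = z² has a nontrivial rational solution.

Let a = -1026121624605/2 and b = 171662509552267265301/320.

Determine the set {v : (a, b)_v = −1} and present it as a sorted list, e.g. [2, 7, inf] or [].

Mod squares: a ≡ -9690, b ≡ 72105. Check v ∈ {∞, 2, 3, 5, 7, 11, 17, 19, 23}.
v=∞: -9690 < 0 and 72105 > 0  ⇒  (a,b)_∞ = +1.
v=7: a=7^4·(≡6), b=7^8·(≡6) mod 7; (6|7)=-1, (6|7)=-1; (−1)^{4·8·3}·(-1)^8·(-1)^4 = +1.
v=11: a=11^2·(≡5), b=11^3·(≡10) mod 11; (5|11)=+1, (10|11)=-1; (−1)^{2·3·5}·(+1)^3·(-1)^2 = +1.
v=5: a=5^1·(≡2), b=5^-1·(≡4) mod 5; (2|5)=-1, (4|5)=+1; (−1)^{1·-1·2}·(-1)^-1·(+1)^1 = -1.
v=3: a=3^7·(≡1), b=3^11·(≡2) mod 3; (1|3)=+1, (2|3)=-1; (−1)^{7·11·1}·(+1)^11·(-1)^7 = +1.
v=23: a=23^0·(≡6), b=23^1·(≡7) mod 23; (6|23)=+1, (7|23)=-1; (−1)^{0·1·11}·(+1)^1·(-1)^0 = +1.
v=17: a=17^1·(≡2), b=17^2·(≡4) mod 17; (2|17)=+1, (4|17)=+1; (−1)^{1·2·8}·(+1)^2·(+1)^1 = +1.
v=19: a=19^1·(≡15), b=19^1·(≡15) mod 19; (15|19)=-1, (15|19)=-1; (−1)^{1·1·9}·(-1)^1·(-1)^1 = -1.
v=2: v_2(a)=-1, v_2(b)=-6; units ≡ 3, 1 (mod 8); ε·ε+αω+βω = 1·0+-1·0+-6·1 ≡ 0  ⇒  (a,b)_2 = +1.
(-9690, 72105 / ℚ) ramifies at {5, 19}: a division algebra.

[5, 19]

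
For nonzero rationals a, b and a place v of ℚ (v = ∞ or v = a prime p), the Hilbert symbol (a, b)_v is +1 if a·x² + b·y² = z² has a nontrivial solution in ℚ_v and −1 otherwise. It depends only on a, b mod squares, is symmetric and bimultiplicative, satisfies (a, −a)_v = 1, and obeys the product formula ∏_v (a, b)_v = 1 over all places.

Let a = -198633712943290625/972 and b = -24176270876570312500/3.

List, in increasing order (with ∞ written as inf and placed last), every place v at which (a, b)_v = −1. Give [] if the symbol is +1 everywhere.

[5, inf]

Mod squares: a ≡ -195, b ≡ -15015. Check v ∈ {∞, 2, 3, 5, 7, 11, 13, 47}.
v=13: a=13^3·(≡6), b=13^5·(≡7) mod 13; (6|13)=-1, (7|13)=-1; (−1)^{3·5·6}·(-1)^5·(-1)^3 = +1.
v=2: v_2(a)=-2, v_2(b)=2; units ≡ 5, 1 (mod 8); ε·ε+αω+βω = 0·0+-2·0+2·1 ≡ 0  ⇒  (a,b)_2 = +1.
v=3: a=3^-5·(≡1), b=3^-1·(≡2) mod 3; (1|3)=+1, (2|3)=-1; (−1)^{-5·-1·1}·(+1)^-1·(-1)^-5 = +1.
v=11: a=11^2·(≡4), b=11^1·(≡7) mod 11; (4|11)=+1, (7|11)=-1; (−1)^{2·1·5}·(+1)^1·(-1)^2 = +1.
v=7: a=7^2·(≡2), b=7^3·(≡2) mod 7; (2|7)=+1, (2|7)=+1; (−1)^{2·3·3}·(+1)^3·(+1)^2 = +1.
v=5: a=5^5·(≡1), b=5^9·(≡2) mod 5; (1|5)=+1, (2|5)=-1; (−1)^{5·9·2}·(+1)^9·(-1)^5 = -1.
v=∞: -195 < 0 and -15015 < 0  ⇒  (a,b)_∞ = -1.
v=47: a=47^4·(≡31), b=47^2·(≡28) mod 47; (31|47)=-1, (28|47)=+1; (−1)^{4·2·23}·(-1)^2·(+1)^4 = +1.
(-195, -15015 / ℚ) ramifies at {5, ∞}: a division algebra.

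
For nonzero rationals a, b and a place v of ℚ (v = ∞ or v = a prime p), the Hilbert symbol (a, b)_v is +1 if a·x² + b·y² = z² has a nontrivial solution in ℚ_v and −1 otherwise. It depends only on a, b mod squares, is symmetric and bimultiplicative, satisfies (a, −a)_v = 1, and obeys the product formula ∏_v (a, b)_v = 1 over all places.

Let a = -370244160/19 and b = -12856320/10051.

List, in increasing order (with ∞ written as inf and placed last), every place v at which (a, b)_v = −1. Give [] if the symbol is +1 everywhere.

Mod squares: a ≡ -12212915, b ≡ -2945. Check v ∈ {∞, 2, 3, 5, 11, 13, 19, 23, 29, 31}.
v=∞: -12212915 < 0 and -2945 < 0  ⇒  (a,b)_∞ = -1.
v=19: a=19^-1·(≡5), b=19^-1·(≡9) mod 19; (5|19)=+1, (9|19)=+1; (−1)^{-1·-1·9}·(+1)^-1·(+1)^-1 = -1.
v=23: a=23^0·(≡1), b=23^-2·(≡14) mod 23; (1|23)=+1, (14|23)=-1; (−1)^{0·-2·11}·(+1)^-2·(-1)^0 = +1.
v=31: a=31^1·(≡25), b=31^1·(≡13) mod 31; (25|31)=+1, (13|31)=-1; (−1)^{1·1·15}·(+1)^1·(-1)^1 = +1.
v=29: a=29^1·(≡8), b=29^0·(≡13) mod 29; (8|29)=-1, (13|29)=+1; (−1)^{1·0·14}·(-1)^0·(+1)^1 = +1.
v=11: a=11^1·(≡4), b=11^0·(≡5) mod 11; (4|11)=+1, (5|11)=+1; (−1)^{1·0·5}·(+1)^0·(+1)^1 = +1.
v=5: a=5^1·(≡2), b=5^1·(≡1) mod 5; (2|5)=-1, (1|5)=+1; (−1)^{1·1·2}·(-1)^1·(+1)^1 = -1.
v=13: a=13^1·(≡9), b=13^0·(≡2) mod 13; (9|13)=+1, (2|13)=-1; (−1)^{1·0·6}·(+1)^0·(-1)^1 = -1.
v=3: a=3^2·(≡1), b=3^4·(≡1) mod 3; (1|3)=+1, (1|3)=+1; (−1)^{2·4·1}·(+1)^4·(+1)^2 = +1.
v=2: v_2(a)=6, v_2(b)=10; units ≡ 5, 7 (mod 8); ε·ε+αω+βω = 0·1+6·0+10·1 ≡ 0  ⇒  (a,b)_2 = +1.
|Ram(-12212915, -2945)| = 4, even; anisotropic at {5, 13, 19, ∞}.

[5, 13, 19, inf]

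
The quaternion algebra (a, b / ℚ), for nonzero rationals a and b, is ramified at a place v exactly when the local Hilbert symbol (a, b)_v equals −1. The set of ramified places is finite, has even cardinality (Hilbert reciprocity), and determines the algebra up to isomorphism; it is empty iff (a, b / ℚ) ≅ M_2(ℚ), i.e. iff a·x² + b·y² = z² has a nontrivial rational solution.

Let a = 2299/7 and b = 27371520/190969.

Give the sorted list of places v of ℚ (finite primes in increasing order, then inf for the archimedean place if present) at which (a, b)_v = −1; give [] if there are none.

(a, b) ≡ (133, 330) mod (ℚ^×)²; places V = {2, 3, 5, 7, 11, 19, 23, ∞}.
(a,b)_5: α=0, u≡2; β=1, v≡1 (mod 5); (2|5)=-1, (1|5)=+1; sign (−1)^0·-1^1·+1^0 = -1.
(a,b)_11: α=2, u≡9; β=1, v≡6 (mod 11); (9|11)=+1, (6|11)=-1; sign (−1)^0·+1^1·-1^2 = +1.
(a,b)_7: α=-1, u≡3; β=0, v≡4 (mod 7); (3|7)=-1, (4|7)=+1; sign (−1)^0·-1^0·+1^-1 = +1.
(a,b)_19: α=1, u≡1; β=-2, v≡17 (mod 19); (1|19)=+1, (17|19)=+1; sign (−1)^0·+1^-2·+1^1 = +1.
(a,b)_3: α=0, u≡1; β=5, v≡2 (mod 3); (1|3)=+1, (2|3)=-1; sign (−1)^0·+1^5·-1^0 = +1.
(a,b)_23: α=0, u≡13; β=-2, v≡3 (mod 23); (13|23)=+1, (3|23)=+1; sign (−1)^0·+1^-2·+1^0 = +1.
(a,b)_2: α=0, β=11; u≡5, v≡5 (mod 8); ε(u)ε(v)=0·0, αω(v)=0·1, βω(u)=11·1; sum ≡ 1  ⇒  -1.
(a,b)_∞: sgn(133)=+, sgn(330)=+, so +1.
|Ram(133, 330)| = 2, even; anisotropic at {2, 5}.

[2, 5]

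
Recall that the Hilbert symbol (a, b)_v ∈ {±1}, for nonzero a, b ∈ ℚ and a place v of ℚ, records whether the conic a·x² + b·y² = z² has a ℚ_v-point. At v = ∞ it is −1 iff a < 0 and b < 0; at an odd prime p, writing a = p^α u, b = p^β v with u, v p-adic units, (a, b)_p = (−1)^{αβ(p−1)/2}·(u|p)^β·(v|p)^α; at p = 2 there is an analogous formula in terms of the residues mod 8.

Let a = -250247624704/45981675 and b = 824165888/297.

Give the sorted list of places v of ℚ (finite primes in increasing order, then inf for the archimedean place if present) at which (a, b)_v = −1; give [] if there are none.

Mod squares: a ≡ -8778, b ≡ 6006. Check v ∈ {∞, 2, 3, 5, 7, 11, 13, 17, 19, 29}.
v=13: a=13^0·(≡12), b=13^1·(≡5) mod 13; (12|13)=+1, (5|13)=-1; (−1)^{0·1·6}·(+1)^1·(-1)^0 = +1.
v=7: a=7^1·(≡6), b=7^3·(≡1) mod 7; (6|7)=-1, (1|7)=+1; (−1)^{1·3·3}·(-1)^3·(+1)^1 = +1.
v=29: a=29^-2·(≡23), b=29^0·(≡14) mod 29; (23|29)=+1, (14|29)=-1; (−1)^{-2·0·14}·(+1)^0·(-1)^-2 = +1.
v=5: a=5^-2·(≡3), b=5^0·(≡4) mod 5; (3|5)=-1, (4|5)=+1; (−1)^{-2·0·2}·(-1)^0·(+1)^-2 = +1.
v=19: a=19^1·(≡15), b=19^2·(≡10) mod 19; (15|19)=-1, (10|19)=-1; (−1)^{1·2·9}·(-1)^2·(-1)^1 = -1.
v=2: v_2(a)=11, v_2(b)=9; units ≡ 3, 3 (mod 8); ε·ε+αω+βω = 1·1+11·1+9·1 ≡ 1  ⇒  (a,b)_2 = -1.
v=∞: -8778 < 0 and 6006 > 0  ⇒  (a,b)_∞ = +1.
v=17: a=17^4·(≡11), b=17^0·(≡5) mod 17; (11|17)=-1, (5|17)=-1; (−1)^{4·0·8}·(-1)^0·(-1)^4 = +1.
v=11: a=11^1·(≡5), b=11^-1·(≡8) mod 11; (5|11)=+1, (8|11)=-1; (−1)^{1·-1·5}·(+1)^-1·(-1)^1 = +1.
v=3: a=3^-7·(≡2), b=3^-3·(≡1) mod 3; (2|3)=-1, (1|3)=+1; (−1)^{-7·-3·1}·(-1)^-3·(+1)^-7 = +1.
(-8778, 6006 / ℚ) ramifies at {2, 19}: a division algebra.

[2, 19]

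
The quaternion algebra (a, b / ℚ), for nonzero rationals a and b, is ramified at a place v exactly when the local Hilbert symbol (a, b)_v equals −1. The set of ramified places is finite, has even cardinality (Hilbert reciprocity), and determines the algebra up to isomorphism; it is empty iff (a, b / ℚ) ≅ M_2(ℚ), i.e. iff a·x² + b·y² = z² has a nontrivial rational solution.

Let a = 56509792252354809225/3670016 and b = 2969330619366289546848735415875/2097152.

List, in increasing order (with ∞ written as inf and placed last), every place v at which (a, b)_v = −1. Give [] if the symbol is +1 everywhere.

[3, 11, 13, 17]

Mod squares: a ≡ 7854, b ≡ 6630. Check v ∈ {∞, 2, 3, 5, 7, 11, 13, 17, 31, 37, 43}.
v=13: a=13^2·(≡11), b=13^3·(≡4) mod 13; (11|13)=-1, (4|13)=+1; (−1)^{2·3·6}·(-1)^3·(+1)^2 = -1.
v=11: a=11^3·(≡6), b=11^2·(≡8) mod 11; (6|11)=-1, (8|11)=-1; (−1)^{3·2·5}·(-1)^2·(-1)^3 = -1.
v=17: a=17^1·(≡6), b=17^3·(≡8) mod 17; (6|17)=-1, (8|17)=+1; (−1)^{1·3·8}·(-1)^3·(+1)^1 = -1.
v=43: a=43^2·(≡39), b=43^6·(≡7) mod 43; (39|43)=-1, (7|43)=-1; (−1)^{2·6·21}·(-1)^6·(-1)^2 = +1.
v=37: a=37^2·(≡12), b=37^2·(≡33) mod 37; (12|37)=+1, (33|37)=+1; (−1)^{2·2·18}·(+1)^2·(+1)^2 = +1.
v=7: a=7^-1·(≡2), b=7^0·(≡1) mod 7; (2|7)=+1, (1|7)=+1; (−1)^{-1·0·3}·(+1)^0·(+1)^-1 = +1.
v=∞: 7854 > 0 and 6630 > 0  ⇒  (a,b)_∞ = +1.
v=5: a=5^2·(≡4), b=5^3·(≡1) mod 5; (4|5)=+1, (1|5)=+1; (−1)^{2·3·2}·(+1)^3·(+1)^2 = +1.
v=2: v_2(a)=-19, v_2(b)=-21; units ≡ 7, 3 (mod 8); ε·ε+αω+βω = 1·1+-19·1+-21·0 ≡ 0  ⇒  (a,b)_2 = +1.
v=3: a=3^5·(≡2), b=3^7·(≡2) mod 3; (2|3)=-1, (2|3)=-1; (−1)^{5·7·1}·(-1)^7·(-1)^5 = -1.
v=31: a=31^2·(≡22), b=31^2·(≡17) mod 31; (22|31)=-1, (17|31)=-1; (−1)^{2·2·15}·(-1)^2·(-1)^2 = +1.
(7854, 6630 / ℚ) ramifies at {3, 11, 13, 17}: a division algebra.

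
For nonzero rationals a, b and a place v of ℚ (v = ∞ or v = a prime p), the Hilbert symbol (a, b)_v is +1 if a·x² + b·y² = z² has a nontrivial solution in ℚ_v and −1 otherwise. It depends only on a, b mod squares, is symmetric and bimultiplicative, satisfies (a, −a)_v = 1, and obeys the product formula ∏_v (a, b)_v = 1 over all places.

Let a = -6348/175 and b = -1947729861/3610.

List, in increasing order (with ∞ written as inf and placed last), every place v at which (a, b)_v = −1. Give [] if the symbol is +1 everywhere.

[7, inf]

(a, b) ≡ (-21, -690) mod (ℚ^×)²; places V = {2, 3, 5, 7, 11, 19, 23, ∞}.
(a,b)_∞: sgn(-21)=−, sgn(-690)=−, so -1.
(a,b)_19: α=0, u≡9; β=-2, v≡2 (mod 19); (9|19)=+1, (2|19)=-1; sign (−1)^0·+1^-2·-1^0 = +1.
(a,b)_3: α=1, u≡2; β=3, v≡1 (mod 3); (2|3)=-1, (1|3)=+1; sign (−1)^1·-1^3·+1^1 = +1.
(a,b)_7: α=-1, u≡2; β=2, v≡6 (mod 7); (2|7)=+1, (6|7)=-1; sign (−1)^0·+1^2·-1^-1 = -1.
(a,b)_5: α=-2, u≡1; β=-1, v≡2 (mod 5); (1|5)=+1, (2|5)=-1; sign (−1)^0·+1^-1·-1^-2 = +1.
(a,b)_11: α=0, u≡1; β=2, v≡4 (mod 11); (1|11)=+1, (4|11)=+1; sign (−1)^0·+1^2·+1^0 = +1.
(a,b)_23: α=2, u≡9; β=3, v≡3 (mod 23); (9|23)=+1, (3|23)=+1; sign (−1)^0·+1^3·+1^2 = +1.
(a,b)_2: α=2, β=-1; u≡3, v≡7 (mod 8); ε(u)ε(v)=1·1, αω(v)=2·0, βω(u)=-1·1; sum ≡ 0  ⇒  +1.
Ram(-21, -690) = {7, ∞}; no ℚ_7-point on the conic.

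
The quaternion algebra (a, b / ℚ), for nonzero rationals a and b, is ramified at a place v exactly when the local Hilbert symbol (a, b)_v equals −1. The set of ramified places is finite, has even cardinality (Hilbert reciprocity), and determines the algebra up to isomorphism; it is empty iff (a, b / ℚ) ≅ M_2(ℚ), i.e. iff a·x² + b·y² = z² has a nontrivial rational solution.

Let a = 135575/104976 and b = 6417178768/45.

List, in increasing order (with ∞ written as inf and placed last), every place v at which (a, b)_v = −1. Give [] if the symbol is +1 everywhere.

(a, b) ≡ (5423, 242165) mod (ℚ^×)²; places V = {2, 3, 5, 7, 11, 13, 17, 29, 37, ∞}.
(a,b)_29: α=1, u≡13; β=0, v≡19 (mod 29); (13|29)=+1, (19|29)=-1; sign (−1)^0·+1^0·-1^1 = -1.
(a,b)_17: α=1, u≡2; β=1, v≡9 (mod 17); (2|17)=+1, (9|17)=+1; sign (−1)^0·+1^1·+1^1 = +1.
(a,b)_3: α=-8, u≡2; β=-2, v≡2 (mod 3); (2|3)=-1, (2|3)=-1; sign (−1)^0·-1^-2·-1^-8 = +1.
(a,b)_5: α=2, u≡3; β=-1, v≡2 (mod 5); (3|5)=-1, (2|5)=-1; sign (−1)^0·-1^-1·-1^2 = -1.
(a,b)_2: α=-4, β=4; u≡7, v≡5 (mod 8); ε(u)ε(v)=1·0, αω(v)=-4·1, βω(u)=4·0; sum ≡ 0  ⇒  +1.
(a,b)_7: α=0, u≡5; β=3, v≡2 (mod 7); (5|7)=-1, (2|7)=+1; sign (−1)^0·-1^3·+1^0 = -1.
(a,b)_37: α=0, u≡1; β=1, v≡26 (mod 37); (1|37)=+1, (26|37)=+1; sign (−1)^0·+1^1·+1^0 = +1.
(a,b)_13: α=0, u≡11; β=2, v≡1 (mod 13); (11|13)=-1, (1|13)=+1; sign (−1)^0·-1^2·+1^0 = +1.
(a,b)_11: α=1, u≡9; β=1, v≡3 (mod 11); (9|11)=+1, (3|11)=+1; sign (−1)^1·+1^1·+1^1 = -1.
(a,b)_∞: sgn(5423)=+, sgn(242165)=+, so +1.
|Ram(5423, 242165)| = 4, even; anisotropic at {5, 7, 11, 29}.

[5, 7, 11, 29]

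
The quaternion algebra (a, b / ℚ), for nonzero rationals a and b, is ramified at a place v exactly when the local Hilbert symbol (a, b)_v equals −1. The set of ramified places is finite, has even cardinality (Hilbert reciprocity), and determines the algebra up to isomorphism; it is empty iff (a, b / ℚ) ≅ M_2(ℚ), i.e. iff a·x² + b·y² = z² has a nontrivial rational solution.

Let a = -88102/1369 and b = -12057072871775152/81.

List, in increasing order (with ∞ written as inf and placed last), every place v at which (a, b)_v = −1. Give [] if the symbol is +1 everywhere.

Mod squares: a ≡ -1798, b ≡ -15283. Check v ∈ {∞, 2, 3, 7, 13, 17, 19, 29, 31, 37}.
v=3: a=3^0·(≡2), b=3^-4·(≡2) mod 3; (2|3)=-1, (2|3)=-1; (−1)^{0·-4·1}·(-1)^-4·(-1)^0 = +1.
v=29: a=29^1·(≡6), b=29^3·(≡23) mod 29; (6|29)=+1, (23|29)=+1; (−1)^{1·3·14}·(+1)^3·(+1)^1 = +1.
v=31: a=31^1·(≡2), b=31^3·(≡15) mod 31; (2|31)=+1, (15|31)=-1; (−1)^{1·3·15}·(+1)^3·(-1)^1 = +1.
v=37: a=37^-2·(≡32), b=37^0·(≡19) mod 37; (32|37)=-1, (19|37)=-1; (−1)^{-2·0·18}·(-1)^0·(-1)^-2 = +1.
v=∞: -1798 < 0 and -15283 < 0  ⇒  (a,b)_∞ = -1.
v=13: a=13^0·(≡3), b=13^2·(≡5) mod 13; (3|13)=+1, (5|13)=-1; (−1)^{0·2·6}·(+1)^2·(-1)^0 = +1.
v=7: a=7^2·(≡2), b=7^0·(≡6) mod 7; (2|7)=+1, (6|7)=-1; (−1)^{2·0·3}·(+1)^0·(-1)^2 = +1.
v=19: a=19^0·(≡1), b=19^2·(≡13) mod 19; (1|19)=+1, (13|19)=-1; (−1)^{0·2·9}·(+1)^2·(-1)^0 = +1.
v=17: a=17^0·(≡1), b=17^1·(≡9) mod 17; (1|17)=+1, (9|17)=+1; (−1)^{0·1·8}·(+1)^1·(+1)^0 = +1.
v=2: v_2(a)=1, v_2(b)=4; units ≡ 5, 5 (mod 8); ε·ε+αω+βω = 0·0+1·1+4·1 ≡ 1  ⇒  (a,b)_2 = -1.
|Ram(-1798, -15283)| = 2, even; anisotropic at {2, ∞}.

[2, inf]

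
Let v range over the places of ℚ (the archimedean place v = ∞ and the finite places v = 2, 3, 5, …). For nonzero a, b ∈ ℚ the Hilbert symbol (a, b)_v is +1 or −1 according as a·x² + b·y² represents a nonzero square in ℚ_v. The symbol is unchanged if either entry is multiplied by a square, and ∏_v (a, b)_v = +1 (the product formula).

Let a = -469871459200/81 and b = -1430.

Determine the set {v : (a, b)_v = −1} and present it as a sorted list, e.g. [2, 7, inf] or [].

[2, 5, 11, 13, 19, inf]

(a, b) ≡ (-8398, -1430) mod (ℚ^×)²; places V = {2, 3, 5, 11, 13, 17, 19, ∞}.
(a,b)_19: α=1, u≡2; β=0, v≡14 (mod 19); (2|19)=-1, (14|19)=-1; sign (−1)^0·-1^0·-1^1 = -1.
(a,b)_13: α=1, u≡3; β=1, v≡7 (mod 13); (3|13)=+1, (7|13)=-1; sign (−1)^0·+1^1·-1^1 = -1.
(a,b)_17: α=3, u≡1; β=0, v≡15 (mod 17); (1|17)=+1, (15|17)=+1; sign (−1)^0·+1^0·+1^3 = +1.
(a,b)_3: α=-4, u≡2; β=0, v≡1 (mod 3); (2|3)=-1, (1|3)=+1; sign (−1)^0·-1^0·+1^-4 = +1.
(a,b)_5: α=2, u≡2; β=1, v≡4 (mod 5); (2|5)=-1, (4|5)=+1; sign (−1)^0·-1^1·+1^2 = -1.
(a,b)_2: α=7, β=1; u≡1, v≡5 (mod 8); ε(u)ε(v)=0·0, αω(v)=7·1, βω(u)=1·0; sum ≡ 1  ⇒  -1.
(a,b)_∞: sgn(-8398)=−, sgn(-1430)=−, so -1.
(a,b)_11: α=2, u≡6; β=1, v≡2 (mod 11); (6|11)=-1, (2|11)=-1; sign (−1)^0·-1^1·-1^2 = -1.
Ram(-8398, -1430) = {2, 5, 11, 13, 19, ∞}; no ℚ_2-point on the conic.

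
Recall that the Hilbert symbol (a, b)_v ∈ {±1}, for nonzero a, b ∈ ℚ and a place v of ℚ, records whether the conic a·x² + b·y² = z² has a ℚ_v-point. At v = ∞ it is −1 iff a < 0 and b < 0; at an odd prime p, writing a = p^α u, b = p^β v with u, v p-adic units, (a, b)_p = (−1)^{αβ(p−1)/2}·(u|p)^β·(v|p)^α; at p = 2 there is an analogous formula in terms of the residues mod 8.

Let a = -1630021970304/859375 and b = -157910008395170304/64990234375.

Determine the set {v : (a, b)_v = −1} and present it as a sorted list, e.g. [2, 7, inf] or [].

[2, 17, 23, inf]

Mod squares: a ≡ -35530, b ≡ -10623470. Check v ∈ {∞, 2, 3, 5, 7, 11, 13, 17, 19, 23}.
v=11: a=11^-1·(≡3), b=11^-3·(≡7) mod 11; (3|11)=+1, (7|11)=-1; (−1)^{-1·-3·5}·(+1)^-3·(-1)^-1 = +1.
v=∞: -35530 < 0 and -10623470 < 0  ⇒  (a,b)_∞ = -1.
v=13: a=13^2·(≡1), b=13^3·(≡4) mod 13; (1|13)=+1, (4|13)=+1; (−1)^{2·3·6}·(+1)^3·(+1)^2 = +1.
v=23: a=23^2·(≡7), b=23^3·(≡21) mod 23; (7|23)=-1, (21|23)=-1; (−1)^{2·3·11}·(-1)^3·(-1)^2 = -1.
v=2: v_2(a)=7, v_2(b)=9; units ≡ 3, 1 (mod 8); ε·ε+αω+βω = 1·0+7·0+9·1 ≡ 1  ⇒  (a,b)_2 = -1.
v=19: a=19^1·(≡9), b=19^1·(≡10) mod 19; (9|19)=+1, (10|19)=-1; (−1)^{1·1·9}·(+1)^1·(-1)^1 = +1.
v=7: a=7^2·(≡2), b=7^2·(≡5) mod 7; (2|7)=+1, (5|7)=-1; (−1)^{2·2·3}·(+1)^2·(-1)^2 = +1.
v=3: a=3^2·(≡2), b=3^6·(≡1) mod 3; (2|3)=-1, (1|3)=+1; (−1)^{2·6·1}·(-1)^6·(+1)^2 = +1.
v=5: a=5^-7·(≡1), b=5^-11·(≡1) mod 5; (1|5)=+1, (1|5)=+1; (−1)^{-7·-11·2}·(+1)^-11·(+1)^-7 = +1.
v=17: a=17^1·(≡4), b=17^1·(≡12) mod 17; (4|17)=+1, (12|17)=-1; (−1)^{1·1·8}·(+1)^1·(-1)^1 = -1.
(-35530, -10623470 / ℚ) ramifies at {2, 17, 23, ∞}: a division algebra.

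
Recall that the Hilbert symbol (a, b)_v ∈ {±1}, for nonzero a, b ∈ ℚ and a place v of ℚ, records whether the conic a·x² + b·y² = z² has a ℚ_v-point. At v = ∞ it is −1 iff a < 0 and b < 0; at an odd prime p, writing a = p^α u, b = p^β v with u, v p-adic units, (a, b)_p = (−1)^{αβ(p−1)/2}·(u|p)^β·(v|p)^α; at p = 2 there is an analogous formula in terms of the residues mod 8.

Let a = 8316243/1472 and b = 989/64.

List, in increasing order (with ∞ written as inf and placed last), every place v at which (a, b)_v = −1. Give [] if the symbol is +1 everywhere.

[3, 29]

(a, b) ≡ (21252621, 989) mod (ℚ^×)²; places V = {2, 3, 13, 19, 23, 29, 43, ∞}.
(a,b)_29: α=1, u≡2; β=0, v≡15 (mod 29); (2|29)=-1, (15|29)=-1; sign (−1)^0·-1^0·-1^1 = -1.
(a,b)_23: α=-1, u≡1; β=1, v≡19 (mod 23); (1|23)=+1, (19|23)=-1; sign (−1)^1·+1^1·-1^-1 = +1.
(a,b)_3: α=3, u≡1; β=0, v≡2 (mod 3); (1|3)=+1, (2|3)=-1; sign (−1)^0·+1^0·-1^3 = -1.
(a,b)_19: α=1, u≡12; β=0, v≡11 (mod 19); (12|19)=-1, (11|19)=+1; sign (−1)^0·-1^0·+1^1 = +1.
(a,b)_∞: sgn(21252621)=+, sgn(989)=+, so +1.
(a,b)_13: α=1, u≡11; β=0, v≡12 (mod 13); (11|13)=-1, (12|13)=+1; sign (−1)^0·-1^0·+1^1 = +1.
(a,b)_2: α=-6, β=-6; u≡5, v≡5 (mod 8); ε(u)ε(v)=0·0, αω(v)=-6·1, βω(u)=-6·1; sum ≡ 0  ⇒  +1.
(a,b)_43: α=1, u≡3; β=1, v≡40 (mod 43); (3|43)=-1, (40|43)=+1; sign (−1)^1·-1^1·+1^1 = +1.
(21252621, 989 / ℚ) ramifies at {3, 29}: a division algebra.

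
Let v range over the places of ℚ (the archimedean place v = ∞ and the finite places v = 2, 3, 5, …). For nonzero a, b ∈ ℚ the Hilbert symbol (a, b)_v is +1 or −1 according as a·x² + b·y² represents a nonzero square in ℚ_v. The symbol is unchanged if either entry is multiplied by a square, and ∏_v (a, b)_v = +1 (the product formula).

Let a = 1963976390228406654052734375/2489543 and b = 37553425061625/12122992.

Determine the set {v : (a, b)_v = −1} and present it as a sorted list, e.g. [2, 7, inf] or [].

(a, b) ≡ (1265, 8580495) mod (ℚ^×)²; places V = {2, 3, 5, 7, 11, 17, 19, 23, 29, 41, 47, ∞}.
(a,b)_3: α=8, u≡2; β=7, v≡1 (mod 3); (2|3)=-1, (1|3)=+1; sign (−1)^0·-1^7·+1^8 = -1.
(a,b)_17: α=0, u≡14; β=1, v≡6 (mod 17); (14|17)=-1, (6|17)=-1; sign (−1)^0·-1^1·-1^0 = -1.
(a,b)_∞: sgn(1265)=+, sgn(8580495)=+, so +1.
(a,b)_2: α=0, β=-4; u≡1, v≡7 (mod 8); ε(u)ε(v)=0·1, αω(v)=0·0, βω(u)=-4·0; sum ≡ 0  ⇒  +1.
(a,b)_29: α=2, u≡17; β=0, v≡25 (mod 29); (17|29)=-1, (25|29)=+1; sign (−1)^0·-1^0·+1^2 = +1.
(a,b)_11: α=3, u≡3; β=1, v≡10 (mod 11); (3|11)=+1, (10|11)=-1; sign (−1)^1·+1^1·-1^3 = +1.
(a,b)_7: α=-2, u≡6; β=-3, v≡4 (mod 7); (6|7)=-1, (4|7)=+1; sign (−1)^0·-1^-3·+1^-2 = -1.
(a,b)_5: α=13, u≡2; β=3, v≡4 (mod 5); (2|5)=-1, (4|5)=+1; sign (−1)^0·-1^3·+1^13 = -1.
(a,b)_41: α=2, u≡22; β=2, v≡22 (mod 41); (22|41)=-1, (22|41)=-1; sign (−1)^0·-1^2·-1^2 = +1.
(a,b)_19: α=4, u≡1; β=1, v≡14 (mod 19); (1|19)=+1, (14|19)=-1; sign (−1)^0·+1^1·-1^4 = +1.
(a,b)_23: α=-1, u≡16; β=1, v≡15 (mod 23); (16|23)=+1, (15|23)=-1; sign (−1)^1·+1^1·-1^-1 = +1.
(a,b)_47: α=-2, u≡20; β=-2, v≡7 (mod 47); (20|47)=-1, (7|47)=+1; sign (−1)^0·-1^-2·+1^-2 = +1.
(1265, 8580495 / ℚ) ramifies at {3, 5, 7, 17}: a division algebra.

[3, 5, 7, 17]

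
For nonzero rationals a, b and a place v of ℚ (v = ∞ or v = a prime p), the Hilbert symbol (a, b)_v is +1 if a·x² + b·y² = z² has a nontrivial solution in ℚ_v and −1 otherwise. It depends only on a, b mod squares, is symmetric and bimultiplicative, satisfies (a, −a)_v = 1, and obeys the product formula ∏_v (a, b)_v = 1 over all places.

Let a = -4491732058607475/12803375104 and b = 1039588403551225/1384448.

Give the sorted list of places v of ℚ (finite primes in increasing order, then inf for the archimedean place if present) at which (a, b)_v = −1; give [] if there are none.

[2, 23]

Mod squares: a ≡ -899, b ≡ 249458. Check v ∈ {∞, 2, 3, 5, 11, 13, 17, 19, 23, 29, 31}.
v=11: a=11^2·(≡4), b=11^1·(≡6) mod 11; (4|11)=+1, (6|11)=-1; (−1)^{2·1·5}·(+1)^1·(-1)^2 = +1.
v=2: v_2(a)=-18, v_2(b)=-13; units ≡ 5, 1 (mod 8); ε·ε+αω+βω = 0·0+-18·0+-13·1 ≡ 1  ⇒  (a,b)_2 = -1.
v=5: a=5^2·(≡4), b=5^2·(≡3) mod 5; (4|5)=+1, (3|5)=-1; (−1)^{2·2·2}·(+1)^2·(-1)^2 = +1.
v=∞: -899 < 0 and 249458 > 0  ⇒  (a,b)_∞ = +1.
v=17: a=17^-2·(≡1), b=17^1·(≡6) mod 17; (1|17)=+1, (6|17)=-1; (−1)^{-2·1·8}·(+1)^1·(-1)^-2 = +1.
v=23: a=23^2·(≡17), b=23^1·(≡13) mod 23; (17|23)=-1, (13|23)=+1; (−1)^{2·1·11}·(-1)^1·(+1)^2 = -1.
v=13: a=13^-2·(≡2), b=13^-2·(≡4) mod 13; (2|13)=-1, (4|13)=+1; (−1)^{-2·-2·6}·(-1)^-2·(+1)^-2 = +1.
v=19: a=19^2·(≡2), b=19^2·(≡4) mod 19; (2|19)=-1, (4|19)=+1; (−1)^{2·2·9}·(-1)^2·(+1)^2 = +1.
v=3: a=3^2·(≡1), b=3^0·(≡2) mod 3; (1|3)=+1, (2|3)=-1; (−1)^{2·0·1}·(+1)^0·(-1)^2 = +1.
v=29: a=29^1·(≡15), b=29^1·(≡15) mod 29; (15|29)=-1, (15|29)=-1; (−1)^{1·1·14}·(-1)^1·(-1)^1 = +1.
v=31: a=31^3·(≡16), b=31^4·(≡5) mod 31; (16|31)=+1, (5|31)=+1; (−1)^{3·4·15}·(+1)^4·(+1)^3 = +1.
Ram(-899, 249458) = {2, 23}; no ℚ_2-point on the conic.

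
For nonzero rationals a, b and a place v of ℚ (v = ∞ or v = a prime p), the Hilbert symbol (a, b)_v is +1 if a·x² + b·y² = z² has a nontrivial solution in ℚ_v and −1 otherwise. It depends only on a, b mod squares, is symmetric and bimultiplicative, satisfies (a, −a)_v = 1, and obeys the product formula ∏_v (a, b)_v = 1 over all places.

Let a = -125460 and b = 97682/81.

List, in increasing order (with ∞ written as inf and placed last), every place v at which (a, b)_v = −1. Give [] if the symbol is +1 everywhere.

[2, 5]

(a, b) ≡ (-3485, 2) mod (ℚ^×)²; places V = {2, 3, 5, 13, 17, 41, ∞}.
(a,b)_17: α=1, u≡15; β=2, v≡9 (mod 17); (15|17)=+1, (9|17)=+1; sign (−1)^0·+1^2·+1^1 = +1.
(a,b)_5: α=1, u≡3; β=0, v≡2 (mod 5); (3|5)=-1, (2|5)=-1; sign (−1)^0·-1^0·-1^1 = -1.
(a,b)_13: α=0, u≡3; β=2, v≡2 (mod 13); (3|13)=+1, (2|13)=-1; sign (−1)^0·+1^2·-1^0 = +1.
(a,b)_3: α=2, u≡1; β=-4, v≡2 (mod 3); (1|3)=+1, (2|3)=-1; sign (−1)^0·+1^-4·-1^2 = +1.
(a,b)_2: α=2, β=1; u≡3, v≡1 (mod 8); ε(u)ε(v)=1·0, αω(v)=2·0, βω(u)=1·1; sum ≡ 1  ⇒  -1.
(a,b)_∞: sgn(-3485)=−, sgn(2)=+, so +1.
(a,b)_41: α=1, u≡15; β=0, v≡21 (mod 41); (15|41)=-1, (21|41)=+1; sign (−1)^0·-1^0·+1^1 = +1.
Ram(-3485, 2) = {2, 5}; no ℚ_2-point on the conic.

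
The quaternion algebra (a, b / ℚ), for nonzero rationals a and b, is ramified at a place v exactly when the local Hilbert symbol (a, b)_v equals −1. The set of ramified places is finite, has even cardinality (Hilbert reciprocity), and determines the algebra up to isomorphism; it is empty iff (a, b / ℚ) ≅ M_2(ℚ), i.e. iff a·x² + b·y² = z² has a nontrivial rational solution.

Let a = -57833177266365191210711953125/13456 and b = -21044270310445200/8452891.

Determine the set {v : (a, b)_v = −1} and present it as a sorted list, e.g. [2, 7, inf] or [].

Mod squares: a ≡ -102765, b ≡ -5187. Check v ∈ {∞, 2, 3, 5, 7, 13, 17, 19, 23, 29, 31}.
v=5: a=5^7·(≡2), b=5^2·(≡2) mod 5; (2|5)=-1, (2|5)=-1; (−1)^{7·2·2}·(-1)^2·(-1)^7 = -1.
v=23: a=23^0·(≡14), b=23^-2·(≡10) mod 23; (14|23)=-1, (10|23)=-1; (−1)^{0·-2·11}·(-1)^-2·(-1)^0 = +1.
v=2: v_2(a)=-4, v_2(b)=4; units ≡ 3, 5 (mod 8); ε·ε+αω+βω = 1·0+-4·1+4·1 ≡ 0  ⇒  (a,b)_2 = +1.
v=7: a=7^8·(≡1), b=7^5·(≡4) mod 7; (1|7)=+1, (4|7)=+1; (−1)^{8·5·3}·(+1)^5·(+1)^8 = +1.
v=∞: -102765 < 0 and -5187 < 0  ⇒  (a,b)_∞ = -1.
v=31: a=31^5·(≡28), b=31^2·(≡30) mod 31; (28|31)=+1, (30|31)=-1; (−1)^{5·2·15}·(+1)^2·(-1)^5 = -1.
v=17: a=17^5·(≡11), b=17^4·(≡9) mod 17; (11|17)=-1, (9|17)=+1; (−1)^{5·4·8}·(-1)^4·(+1)^5 = +1.
v=13: a=13^1·(≡3), b=13^1·(≡9) mod 13; (3|13)=+1, (9|13)=+1; (−1)^{1·1·6}·(+1)^1·(+1)^1 = +1.
v=19: a=19^0·(≡4), b=19^-1·(≡10) mod 19; (4|19)=+1, (10|19)=-1; (−1)^{0·-1·9}·(+1)^-1·(-1)^0 = +1.
v=29: a=29^-2·(≡17), b=29^-2·(≡28) mod 29; (17|29)=-1, (28|29)=+1; (−1)^{-2·-2·14}·(-1)^-2·(+1)^-2 = +1.
v=3: a=3^5·(≡2), b=3^1·(≡2) mod 3; (2|3)=-1, (2|3)=-1; (−1)^{5·1·1}·(-1)^1·(-1)^5 = -1.
Ram(-102765, -5187) = {3, 5, 31, ∞}; no ℚ_3-point on the conic.

[3, 5, 31, inf]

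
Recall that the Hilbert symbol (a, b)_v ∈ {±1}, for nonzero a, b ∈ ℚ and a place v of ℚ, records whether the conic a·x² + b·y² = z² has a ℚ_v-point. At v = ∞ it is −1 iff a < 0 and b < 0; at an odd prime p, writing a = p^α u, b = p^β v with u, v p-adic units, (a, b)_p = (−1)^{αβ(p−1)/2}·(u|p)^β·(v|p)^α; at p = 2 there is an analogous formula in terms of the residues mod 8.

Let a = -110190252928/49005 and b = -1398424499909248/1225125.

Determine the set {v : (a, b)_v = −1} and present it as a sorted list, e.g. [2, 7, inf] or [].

Mod squares: a ≡ -607910, b ≡ -115010. Check v ∈ {∞, 2, 3, 5, 7, 11, 17, 31, 37, 53}.
v=7: a=7^2·(≡6), b=7^5·(≡3) mod 7; (6|7)=-1, (3|7)=-1; (−1)^{2·5·3}·(-1)^5·(-1)^2 = -1.
v=5: a=5^-1·(≡2), b=5^-3·(≡2) mod 5; (2|5)=-1, (2|5)=-1; (−1)^{-1·-3·2}·(-1)^-3·(-1)^-1 = +1.
v=31: a=31^1·(≡30), b=31^1·(≡2) mod 31; (30|31)=-1, (2|31)=+1; (−1)^{1·1·15}·(-1)^1·(+1)^1 = +1.
v=17: a=17^2·(≡3), b=17^2·(≡14) mod 17; (3|17)=-1, (14|17)=-1; (−1)^{2·2·8}·(-1)^2·(-1)^2 = +1.
v=3: a=3^-4·(≡1), b=3^-4·(≡1) mod 3; (1|3)=+1, (1|3)=+1; (−1)^{-4·-4·1}·(+1)^-4·(+1)^-4 = +1.
v=37: a=37^1·(≡2), b=37^2·(≡23) mod 37; (2|37)=-1, (23|37)=-1; (−1)^{1·2·18}·(-1)^2·(-1)^1 = -1.
v=2: v_2(a)=7, v_2(b)=7; units ≡ 5, 7 (mod 8); ε·ε+αω+βω = 0·1+7·0+7·1 ≡ 1  ⇒  (a,b)_2 = -1.
v=11: a=11^-2·(≡4), b=11^-2·(≡7) mod 11; (4|11)=+1, (7|11)=-1; (−1)^{-2·-2·5}·(+1)^-2·(-1)^-2 = +1.
v=∞: -607910 < 0 and -115010 < 0  ⇒  (a,b)_∞ = -1.
v=53: a=53^1·(≡3), b=53^1·(≡5) mod 53; (3|53)=-1, (5|53)=-1; (−1)^{1·1·26}·(-1)^1·(-1)^1 = +1.
(-607910, -115010 / ℚ) ramifies at {2, 7, 37, ∞}: a division algebra.

[2, 7, 37, inf]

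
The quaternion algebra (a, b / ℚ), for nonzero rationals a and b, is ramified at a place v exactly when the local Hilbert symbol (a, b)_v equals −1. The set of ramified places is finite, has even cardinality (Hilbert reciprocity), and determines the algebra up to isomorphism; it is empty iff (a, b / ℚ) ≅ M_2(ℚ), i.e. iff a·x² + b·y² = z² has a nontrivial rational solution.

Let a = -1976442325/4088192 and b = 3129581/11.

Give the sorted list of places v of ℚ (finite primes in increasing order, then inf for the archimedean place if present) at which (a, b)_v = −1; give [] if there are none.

Mod squares: a ≡ -9614, b ≡ 2431. Check v ∈ {∞, 2, 5, 7, 11, 13, 17, 19, 23, 41, 43}.
v=7: a=7^0·(≡1), b=7^2·(≡2) mod 7; (1|7)=+1, (2|7)=+1; (−1)^{0·2·3}·(+1)^2·(+1)^0 = +1.
v=11: a=11^1·(≡6), b=11^-1·(≡4) mod 11; (6|11)=-1, (4|11)=+1; (−1)^{1·-1·5}·(-1)^-1·(+1)^1 = +1.
v=41: a=41^-2·(≡2), b=41^0·(≡27) mod 41; (2|41)=+1, (27|41)=-1; (−1)^{-2·0·20}·(+1)^0·(-1)^-2 = +1.
v=5: a=5^2·(≡1), b=5^0·(≡1) mod 5; (1|5)=+1, (1|5)=+1; (−1)^{2·0·2}·(+1)^0·(+1)^2 = +1.
v=43: a=43^2·(≡27), b=43^0·(≡35) mod 43; (27|43)=-1, (35|43)=+1; (−1)^{2·0·21}·(-1)^0·(+1)^2 = +1.
v=23: a=23^1·(≡17), b=23^0·(≡12) mod 23; (17|23)=-1, (12|23)=+1; (−1)^{1·0·11}·(-1)^0·(+1)^1 = +1.
v=∞: -9614 < 0 and 2431 > 0  ⇒  (a,b)_∞ = +1.
v=19: a=19^-1·(≡17), b=19^0·(≡10) mod 19; (17|19)=+1, (10|19)=-1; (−1)^{-1·0·9}·(+1)^0·(-1)^-1 = -1.
v=13: a=13^2·(≡11), b=13^1·(≡5) mod 13; (11|13)=-1, (5|13)=-1; (−1)^{2·1·6}·(-1)^1·(-1)^2 = -1.
v=2: v_2(a)=-7, v_2(b)=0; units ≡ 1, 7 (mod 8); ε·ε+αω+βω = 0·1+-7·0+0·0 ≡ 0  ⇒  (a,b)_2 = +1.
v=17: a=17^0·(≡2), b=17^3·(≡10) mod 17; (2|17)=+1, (10|17)=-1; (−1)^{0·3·8}·(+1)^3·(-1)^0 = +1.
|Ram(-9614, 2431)| = 2, even; anisotropic at {13, 19}.

[13, 19]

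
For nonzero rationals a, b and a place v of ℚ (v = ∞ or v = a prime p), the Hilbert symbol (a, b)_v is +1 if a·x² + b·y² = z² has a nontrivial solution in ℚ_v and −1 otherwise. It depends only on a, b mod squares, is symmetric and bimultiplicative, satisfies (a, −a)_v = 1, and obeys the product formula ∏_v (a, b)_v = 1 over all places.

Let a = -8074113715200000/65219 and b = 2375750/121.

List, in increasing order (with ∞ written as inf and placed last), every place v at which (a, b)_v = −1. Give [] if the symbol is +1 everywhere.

Mod squares: a ≡ -205286730, b ≡ 95030. Check v ∈ {∞, 2, 3, 5, 7, 11, 13, 17, 23, 37, 43}.
v=2: v_2(a)=13, v_2(b)=1; units ≡ 3, 3 (mod 8); ε·ε+αω+βω = 1·1+13·1+1·1 ≡ 1  ⇒  (a,b)_2 = -1.
v=11: a=11^-3·(≡1), b=11^-2·(≡3) mod 11; (1|11)=+1, (3|11)=+1; (−1)^{-3·-2·5}·(+1)^-2·(+1)^-3 = +1.
v=3: a=3^1·(≡1), b=3^0·(≡2) mod 3; (1|3)=+1, (2|3)=-1; (−1)^{1·0·1}·(+1)^0·(-1)^1 = -1.
v=23: a=23^1·(≡9), b=23^0·(≡21) mod 23; (9|23)=+1, (21|23)=-1; (−1)^{1·0·11}·(+1)^0·(-1)^1 = -1.
v=∞: -205286730 < 0 and 95030 > 0  ⇒  (a,b)_∞ = +1.
v=43: a=43^1·(≡3), b=43^1·(≡6) mod 43; (3|43)=-1, (6|43)=+1; (−1)^{1·1·21}·(-1)^1·(+1)^1 = +1.
v=37: a=37^1·(≡18), b=37^0·(≡35) mod 37; (18|37)=-1, (35|37)=-1; (−1)^{1·0·18}·(-1)^0·(-1)^1 = -1.
v=17: a=17^1·(≡11), b=17^1·(≡5) mod 17; (11|17)=-1, (5|17)=-1; (−1)^{1·1·8}·(-1)^1·(-1)^1 = +1.
v=7: a=7^-2·(≡1), b=7^0·(≡3) mod 7; (1|7)=+1, (3|7)=-1; (−1)^{-2·0·3}·(+1)^0·(-1)^-2 = +1.
v=5: a=5^5·(≡4), b=5^3·(≡1) mod 5; (4|5)=+1, (1|5)=+1; (−1)^{5·3·2}·(+1)^3·(+1)^5 = +1.
v=13: a=13^2·(≡10), b=13^1·(≡12) mod 13; (10|13)=+1, (12|13)=+1; (−1)^{2·1·6}·(+1)^1·(+1)^2 = +1.
(-205286730, 95030 / ℚ) ramifies at {2, 3, 23, 37}: a division algebra.

[2, 3, 23, 37]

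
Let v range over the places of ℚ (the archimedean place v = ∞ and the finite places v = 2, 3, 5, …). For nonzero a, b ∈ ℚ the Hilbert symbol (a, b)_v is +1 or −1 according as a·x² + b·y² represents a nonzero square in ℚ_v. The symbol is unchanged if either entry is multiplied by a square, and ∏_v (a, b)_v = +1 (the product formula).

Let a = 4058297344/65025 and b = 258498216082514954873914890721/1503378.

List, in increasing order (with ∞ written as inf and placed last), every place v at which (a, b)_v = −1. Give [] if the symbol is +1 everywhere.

(a, b) ≡ (3963181, 38258) mod (ℚ^×)²; places V = {2, 3, 5, 11, 17, 37, 43, 47, 53, ∞}.
(a,b)_53: α=1, u≡17; β=4, v≡2 (mod 53); (17|53)=+1, (2|53)=-1; sign (−1)^0·+1^4·-1^1 = -1.
(a,b)_37: α=1, u≡20; β=5, v≡20 (mod 37); (20|37)=-1, (20|37)=-1; sign (−1)^0·-1^5·-1^1 = +1.
(a,b)_3: α=-2, u≡1; β=-2, v≡2 (mod 3); (1|3)=+1, (2|3)=-1; sign (−1)^0·+1^-2·-1^-2 = +1.
(a,b)_∞: sgn(3963181)=+, sgn(38258)=+, so +1.
(a,b)_43: α=1, u≡27; β=4, v≡14 (mod 43); (27|43)=-1, (14|43)=+1; sign (−1)^0·-1^4·+1^1 = +1.
(a,b)_11: α=0, u≡6; β=3, v≡10 (mod 11); (6|11)=-1, (10|11)=-1; sign (−1)^0·-1^3·-1^0 = -1.
(a,b)_17: α=-2, u≡5; β=-4, v≡15 (mod 17); (5|17)=-1, (15|17)=+1; sign (−1)^0·-1^-4·+1^-2 = +1.
(a,b)_47: α=1, u≡41; β=3, v≡20 (mod 47); (41|47)=-1, (20|47)=-1; sign (−1)^1·-1^3·-1^1 = -1.
(a,b)_2: α=10, β=-1; u≡5, v≡1 (mod 8); ε(u)ε(v)=0·0, αω(v)=10·0, βω(u)=-1·1; sum ≡ 1  ⇒  -1.
(a,b)_5: α=-2, u≡4; β=0, v≡2 (mod 5); (4|5)=+1, (2|5)=-1; sign (−1)^0·+1^0·-1^-2 = +1.
Ram(3963181, 38258) = {2, 11, 47, 53}; no ℚ_2-point on the conic.

[2, 11, 47, 53]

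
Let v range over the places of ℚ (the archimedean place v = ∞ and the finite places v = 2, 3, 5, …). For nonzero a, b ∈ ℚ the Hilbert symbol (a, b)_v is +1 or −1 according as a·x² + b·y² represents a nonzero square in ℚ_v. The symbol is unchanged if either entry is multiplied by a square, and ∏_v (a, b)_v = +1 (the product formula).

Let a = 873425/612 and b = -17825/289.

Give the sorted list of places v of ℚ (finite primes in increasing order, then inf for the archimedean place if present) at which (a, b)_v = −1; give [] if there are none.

[23, 31]

(a, b) ≡ (12121, -713) mod (ℚ^×)²; places V = {2, 3, 5, 7, 17, 23, 31, ∞}.
(a,b)_23: α=1, u≡10; β=1, v≡20 (mod 23); (10|23)=-1, (20|23)=-1; sign (−1)^1·-1^1·-1^1 = -1.
(a,b)_3: α=-2, u≡1; β=0, v≡1 (mod 3); (1|3)=+1, (1|3)=+1; sign (−1)^0·+1^0·+1^-2 = +1.
(a,b)_2: α=-2, β=0; u≡1, v≡7 (mod 8); ε(u)ε(v)=0·1, αω(v)=-2·0, βω(u)=0·0; sum ≡ 0  ⇒  +1.
(a,b)_5: α=2, u≡1; β=2, v≡3 (mod 5); (1|5)=+1, (3|5)=-1; sign (−1)^0·+1^2·-1^2 = +1.
(a,b)_7: α=2, u≡1; β=0, v≡2 (mod 7); (1|7)=+1, (2|7)=+1; sign (−1)^0·+1^0·+1^2 = +1.
(a,b)_∞: sgn(12121)=+, sgn(-713)=−, so +1.
(a,b)_31: α=1, u≡16; β=1, v≡20 (mod 31); (16|31)=+1, (20|31)=+1; sign (−1)^1·+1^1·+1^1 = -1.
(a,b)_17: α=-1, u≡8; β=-2, v≡8 (mod 17); (8|17)=+1, (8|17)=+1; sign (−1)^0·+1^-2·+1^-1 = +1.
Ram(12121, -713) = {23, 31}; no ℚ_23-point on the conic.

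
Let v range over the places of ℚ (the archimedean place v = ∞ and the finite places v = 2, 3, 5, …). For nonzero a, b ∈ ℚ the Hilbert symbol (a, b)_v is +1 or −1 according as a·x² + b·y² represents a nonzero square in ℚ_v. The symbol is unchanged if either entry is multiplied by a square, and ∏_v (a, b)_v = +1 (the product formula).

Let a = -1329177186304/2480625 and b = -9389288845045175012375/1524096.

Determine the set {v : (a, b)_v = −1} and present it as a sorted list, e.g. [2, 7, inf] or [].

(a, b) ≡ (-7429, -6908970) mod (ℚ^×)²; places V = {2, 3, 5, 7, 11, 13, 17, 19, 23, 31, ∞}.
(a,b)_∞: sgn(-7429)=−, sgn(-6908970)=−, so -1.
(a,b)_13: α=0, u≡5; β=2, v≡4 (mod 13); (5|13)=-1, (4|13)=+1; sign (−1)^0·-1^2·+1^0 = +1.
(a,b)_31: α=0, u≡30; β=1, v≡8 (mod 31); (30|31)=-1, (8|31)=+1; sign (−1)^0·-1^1·+1^0 = -1.
(a,b)_2: α=12, β=-7; u≡3, v≡3 (mod 8); ε(u)ε(v)=1·1, αω(v)=12·1, βω(u)=-7·1; sum ≡ 0  ⇒  +1.
(a,b)_19: α=3, u≡2; β=3, v≡7 (mod 19); (2|19)=-1, (7|19)=+1; sign (−1)^1·-1^3·+1^3 = +1.
(a,b)_7: α=-2, u≡5; β=-2, v≡4 (mod 7); (5|7)=-1, (4|7)=+1; sign (−1)^0·-1^-2·+1^-2 = +1.
(a,b)_17: α=1, u≡14; β=5, v≡1 (mod 17); (14|17)=-1, (1|17)=+1; sign (−1)^0·-1^5·+1^1 = -1.
(a,b)_11: α=2, u≡8; β=2, v≡3 (mod 11); (8|11)=-1, (3|11)=+1; sign (−1)^0·-1^2·+1^2 = +1.
(a,b)_23: α=1, u≡14; β=3, v≡13 (mod 23); (14|23)=-1, (13|23)=+1; sign (−1)^1·-1^3·+1^1 = +1.
(a,b)_5: α=-4, u≡4; β=3, v≡1 (mod 5); (4|5)=+1, (1|5)=+1; sign (−1)^0·+1^3·+1^-4 = +1.
(a,b)_3: α=-4, u≡2; β=-5, v≡2 (mod 3); (2|3)=-1, (2|3)=-1; sign (−1)^0·-1^-5·-1^-4 = -1.
(-7429, -6908970 / ℚ) ramifies at {3, 17, 31, ∞}: a division algebra.

[3, 17, 31, inf]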